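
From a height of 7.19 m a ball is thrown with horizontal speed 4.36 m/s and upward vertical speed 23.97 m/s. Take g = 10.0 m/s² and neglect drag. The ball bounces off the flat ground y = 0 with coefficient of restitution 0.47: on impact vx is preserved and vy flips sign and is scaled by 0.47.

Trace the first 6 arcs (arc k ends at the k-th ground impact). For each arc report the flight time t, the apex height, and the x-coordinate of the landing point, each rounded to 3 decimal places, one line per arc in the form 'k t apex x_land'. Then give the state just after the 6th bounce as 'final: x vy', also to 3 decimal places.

1 5.077 35.918 22.137
2 2.519 7.934 33.121
3 1.184 1.753 38.284
4 0.557 0.387 40.711
5 0.262 0.086 41.851
6 0.123 0.019 42.387
final: 42.387 0.289

Arc 1: start y=7.190, vy=23.970 → t=5.077, apex=35.918, x_land=22.137, impact vy=-26.802
  bounce: vy ← 0.47·26.802 = 12.597
Arc 2: start y=0.000, vy=12.597 → t=2.519, apex=7.934, x_land=33.121, impact vy=-12.597
  bounce: vy ← 0.47·12.597 = 5.921
Arc 3: start y=0.000, vy=5.921 → t=1.184, apex=1.753, x_land=38.284, impact vy=-5.921
  bounce: vy ← 0.47·5.921 = 2.783
Arc 4: start y=0.000, vy=2.783 → t=0.557, apex=0.387, x_land=40.711, impact vy=-2.783
  bounce: vy ← 0.47·2.783 = 1.308
Arc 5: start y=0.000, vy=1.308 → t=0.262, apex=0.086, x_land=41.851, impact vy=-1.308
  bounce: vy ← 0.47·1.308 = 0.615
Arc 6: start y=0.000, vy=0.615 → t=0.123, apex=0.019, x_land=42.387, impact vy=-0.615
  bounce: vy ← 0.47·0.615 = 0.289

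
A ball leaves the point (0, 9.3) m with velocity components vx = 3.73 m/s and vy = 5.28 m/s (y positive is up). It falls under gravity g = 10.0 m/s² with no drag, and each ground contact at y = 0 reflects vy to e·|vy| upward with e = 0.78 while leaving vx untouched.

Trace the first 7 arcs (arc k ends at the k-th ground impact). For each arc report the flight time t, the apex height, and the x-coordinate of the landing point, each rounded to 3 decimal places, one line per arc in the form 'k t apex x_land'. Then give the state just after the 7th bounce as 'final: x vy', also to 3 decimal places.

1 1.990 10.694 7.424
2 2.281 6.506 15.934
3 1.780 3.958 22.572
4 1.388 2.408 27.749
5 1.083 1.465 31.787
6 0.844 0.891 34.937
7 0.659 0.542 37.394
final: 37.394 2.569

Arc 1: start y=9.300, vy=5.280 → t=1.990, apex=10.694, x_land=7.424, impact vy=-14.625
  bounce: vy ← 0.78·14.625 = 11.407
Arc 2: start y=0.000, vy=11.407 → t=2.281, apex=6.506, x_land=15.934, impact vy=-11.407
  bounce: vy ← 0.78·11.407 = 8.898
Arc 3: start y=0.000, vy=8.898 → t=1.780, apex=3.958, x_land=22.572, impact vy=-8.898
  bounce: vy ← 0.78·8.898 = 6.940
Arc 4: start y=0.000, vy=6.940 → t=1.388, apex=2.408, x_land=27.749, impact vy=-6.940
  bounce: vy ← 0.78·6.940 = 5.413
Arc 5: start y=0.000, vy=5.413 → t=1.083, apex=1.465, x_land=31.787, impact vy=-5.413
  bounce: vy ← 0.78·5.413 = 4.222
Arc 6: start y=0.000, vy=4.222 → t=0.844, apex=0.891, x_land=34.937, impact vy=-4.222
  bounce: vy ← 0.78·4.222 = 3.293
Arc 7: start y=0.000, vy=3.293 → t=0.659, apex=0.542, x_land=37.394, impact vy=-3.293
  bounce: vy ← 0.78·3.293 = 2.569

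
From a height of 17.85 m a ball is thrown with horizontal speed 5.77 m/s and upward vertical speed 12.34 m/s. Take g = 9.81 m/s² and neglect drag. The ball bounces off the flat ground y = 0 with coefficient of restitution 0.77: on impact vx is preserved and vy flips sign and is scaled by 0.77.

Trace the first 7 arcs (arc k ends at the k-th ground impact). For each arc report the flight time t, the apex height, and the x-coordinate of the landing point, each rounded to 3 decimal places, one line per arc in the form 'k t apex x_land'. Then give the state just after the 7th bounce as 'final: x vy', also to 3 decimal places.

Arc 1: start y=17.850, vy=12.340 → t=3.543, apex=25.611, x_land=20.443, impact vy=-22.416
  bounce: vy ← 0.77·22.416 = 17.261
Arc 2: start y=0.000, vy=17.261 → t=3.519, apex=15.185, x_land=40.747, impact vy=-17.261
  bounce: vy ← 0.77·17.261 = 13.291
Arc 3: start y=0.000, vy=13.291 → t=2.710, apex=9.003, x_land=56.382, impact vy=-13.291
  bounce: vy ← 0.77·13.291 = 10.234
Arc 4: start y=0.000, vy=10.234 → t=2.086, apex=5.338, x_land=68.420, impact vy=-10.234
  bounce: vy ← 0.77·10.234 = 7.880
Arc 5: start y=0.000, vy=7.880 → t=1.607, apex=3.165, x_land=77.690, impact vy=-7.880
  bounce: vy ← 0.77·7.880 = 6.068
Arc 6: start y=0.000, vy=6.068 → t=1.237, apex=1.876, x_land=84.828, impact vy=-6.068
  bounce: vy ← 0.77·6.068 = 4.672
Arc 7: start y=0.000, vy=4.672 → t=0.953, apex=1.113, x_land=90.324, impact vy=-4.672
  bounce: vy ← 0.77·4.672 = 3.597

1 3.543 25.611 20.443
2 3.519 15.185 40.747
3 2.710 9.003 56.382
4 2.086 5.338 68.420
5 1.607 3.165 77.690
6 1.237 1.876 84.828
7 0.953 1.113 90.324
final: 90.324 3.597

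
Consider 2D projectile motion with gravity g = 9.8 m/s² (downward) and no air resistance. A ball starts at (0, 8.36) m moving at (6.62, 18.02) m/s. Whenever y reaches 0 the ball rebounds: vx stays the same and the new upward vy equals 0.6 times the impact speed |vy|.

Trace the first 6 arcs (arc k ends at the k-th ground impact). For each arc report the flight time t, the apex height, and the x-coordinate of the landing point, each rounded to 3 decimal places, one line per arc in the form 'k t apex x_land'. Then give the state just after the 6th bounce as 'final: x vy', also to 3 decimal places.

Arc 1: start y=8.360, vy=18.020 → t=4.094, apex=24.927, x_land=27.104, impact vy=-22.104
  bounce: vy ← 0.6·22.104 = 13.262
Arc 2: start y=0.000, vy=13.262 → t=2.707, apex=8.974, x_land=45.022, impact vy=-13.262
  bounce: vy ← 0.6·13.262 = 7.957
Arc 3: start y=0.000, vy=7.957 → t=1.624, apex=3.231, x_land=55.772, impact vy=-7.957
  bounce: vy ← 0.6·7.957 = 4.774
Arc 4: start y=0.000, vy=4.774 → t=0.974, apex=1.163, x_land=62.222, impact vy=-4.774
  bounce: vy ← 0.6·4.774 = 2.865
Arc 5: start y=0.000, vy=2.865 → t=0.585, apex=0.419, x_land=66.093, impact vy=-2.865
  bounce: vy ← 0.6·2.865 = 1.719
Arc 6: start y=0.000, vy=1.719 → t=0.351, apex=0.151, x_land=68.415, impact vy=-1.719
  bounce: vy ← 0.6·1.719 = 1.031

1 4.094 24.927 27.104
2 2.707 8.974 45.022
3 1.624 3.231 55.772
4 0.974 1.163 62.222
5 0.585 0.419 66.093
6 0.351 0.151 68.415
final: 68.415 1.031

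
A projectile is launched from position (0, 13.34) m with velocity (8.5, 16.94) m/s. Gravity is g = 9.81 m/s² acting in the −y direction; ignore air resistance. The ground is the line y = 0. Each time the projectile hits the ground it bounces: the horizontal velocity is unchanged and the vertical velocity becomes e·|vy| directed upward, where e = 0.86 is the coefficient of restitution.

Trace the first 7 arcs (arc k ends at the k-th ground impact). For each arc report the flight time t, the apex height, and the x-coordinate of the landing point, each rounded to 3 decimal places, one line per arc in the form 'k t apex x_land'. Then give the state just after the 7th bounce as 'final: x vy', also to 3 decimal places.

1 4.115 27.966 34.974
2 4.107 20.684 69.884
3 3.532 15.298 99.906
4 3.038 11.314 125.725
5 2.612 8.368 147.929
6 2.247 6.189 167.025
7 1.932 4.577 183.447
final: 183.447 8.150

Arc 1: start y=13.340, vy=16.940 → t=4.115, apex=27.966, x_land=34.974, impact vy=-23.424
  bounce: vy ← 0.86·23.424 = 20.145
Arc 2: start y=0.000, vy=20.145 → t=4.107, apex=20.684, x_land=69.884, impact vy=-20.145
  bounce: vy ← 0.86·20.145 = 17.325
Arc 3: start y=0.000, vy=17.325 → t=3.532, apex=15.298, x_land=99.906, impact vy=-17.325
  bounce: vy ← 0.86·17.325 = 14.899
Arc 4: start y=0.000, vy=14.899 → t=3.038, apex=11.314, x_land=125.725, impact vy=-14.899
  bounce: vy ← 0.86·14.899 = 12.813
Arc 5: start y=0.000, vy=12.813 → t=2.612, apex=8.368, x_land=147.929, impact vy=-12.813
  bounce: vy ← 0.86·12.813 = 11.019
Arc 6: start y=0.000, vy=11.019 → t=2.247, apex=6.189, x_land=167.025, impact vy=-11.019
  bounce: vy ← 0.86·11.019 = 9.477
Arc 7: start y=0.000, vy=9.477 → t=1.932, apex=4.577, x_land=183.447, impact vy=-9.477
  bounce: vy ← 0.86·9.477 = 8.150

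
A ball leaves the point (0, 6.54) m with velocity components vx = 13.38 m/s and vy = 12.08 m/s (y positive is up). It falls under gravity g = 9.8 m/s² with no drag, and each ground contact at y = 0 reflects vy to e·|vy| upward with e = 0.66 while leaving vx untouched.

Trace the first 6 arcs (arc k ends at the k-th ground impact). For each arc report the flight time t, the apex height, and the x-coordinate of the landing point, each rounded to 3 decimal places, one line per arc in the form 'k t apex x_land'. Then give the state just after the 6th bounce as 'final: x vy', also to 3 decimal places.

Arc 1: start y=6.540, vy=12.080 → t=2.922, apex=13.985, x_land=39.097, impact vy=-16.556
  bounce: vy ← 0.66·16.556 = 10.927
Arc 2: start y=0.000, vy=10.927 → t=2.230, apex=6.092, x_land=68.935, impact vy=-10.927
  bounce: vy ← 0.66·10.927 = 7.212
Arc 3: start y=0.000, vy=7.212 → t=1.472, apex=2.654, x_land=88.628, impact vy=-7.212
  bounce: vy ← 0.66·7.212 = 4.760
Arc 4: start y=0.000, vy=4.760 → t=0.971, apex=1.156, x_land=101.625, impact vy=-4.760
  bounce: vy ← 0.66·4.760 = 3.142
Arc 5: start y=0.000, vy=3.142 → t=0.641, apex=0.504, x_land=110.204, impact vy=-3.142
  bounce: vy ← 0.66·3.142 = 2.073
Arc 6: start y=0.000, vy=2.073 → t=0.423, apex=0.219, x_land=115.865, impact vy=-2.073
  bounce: vy ← 0.66·2.073 = 1.368

1 2.922 13.985 39.097
2 2.230 6.092 68.935
3 1.472 2.654 88.628
4 0.971 1.156 101.625
5 0.641 0.504 110.204
6 0.423 0.219 115.865
final: 115.865 1.368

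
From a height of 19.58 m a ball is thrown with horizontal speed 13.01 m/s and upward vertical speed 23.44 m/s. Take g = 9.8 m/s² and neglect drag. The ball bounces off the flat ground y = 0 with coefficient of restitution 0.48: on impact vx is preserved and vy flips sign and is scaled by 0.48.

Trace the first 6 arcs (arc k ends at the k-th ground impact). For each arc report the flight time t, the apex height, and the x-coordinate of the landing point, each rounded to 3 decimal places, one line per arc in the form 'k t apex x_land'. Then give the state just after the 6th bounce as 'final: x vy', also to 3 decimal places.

1 5.509 47.612 71.672
2 2.992 10.970 110.605
3 1.436 2.527 129.292
4 0.689 0.582 138.262
5 0.331 0.134 142.568
6 0.159 0.031 144.634
final: 144.634 0.374

Arc 1: start y=19.580, vy=23.440 → t=5.509, apex=47.612, x_land=71.672, impact vy=-30.548
  bounce: vy ← 0.48·30.548 = 14.663
Arc 2: start y=0.000, vy=14.663 → t=2.992, apex=10.970, x_land=110.605, impact vy=-14.663
  bounce: vy ← 0.48·14.663 = 7.038
Arc 3: start y=0.000, vy=7.038 → t=1.436, apex=2.527, x_land=129.292, impact vy=-7.038
  bounce: vy ← 0.48·7.038 = 3.378
Arc 4: start y=0.000, vy=3.378 → t=0.689, apex=0.582, x_land=138.262, impact vy=-3.378
  bounce: vy ← 0.48·3.378 = 1.622
Arc 5: start y=0.000, vy=1.622 → t=0.331, apex=0.134, x_land=142.568, impact vy=-1.622
  bounce: vy ← 0.48·1.622 = 0.778
Arc 6: start y=0.000, vy=0.778 → t=0.159, apex=0.031, x_land=144.634, impact vy=-0.778
  bounce: vy ← 0.48·0.778 = 0.374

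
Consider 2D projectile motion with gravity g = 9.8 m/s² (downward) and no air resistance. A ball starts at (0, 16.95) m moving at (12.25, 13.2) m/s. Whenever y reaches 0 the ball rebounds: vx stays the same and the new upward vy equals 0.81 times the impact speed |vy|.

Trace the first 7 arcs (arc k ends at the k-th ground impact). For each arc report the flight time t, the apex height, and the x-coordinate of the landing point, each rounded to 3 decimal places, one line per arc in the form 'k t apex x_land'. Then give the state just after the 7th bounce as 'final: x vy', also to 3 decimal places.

1 3.643 25.840 44.631
2 3.720 16.953 90.203
3 3.013 11.123 127.116
4 2.441 7.298 157.016
5 1.977 4.788 181.235
6 1.601 3.142 200.852
7 1.297 2.061 216.742
final: 216.742 5.148

Arc 1: start y=16.950, vy=13.200 → t=3.643, apex=25.840, x_land=44.631, impact vy=-22.505
  bounce: vy ← 0.81·22.505 = 18.229
Arc 2: start y=0.000, vy=18.229 → t=3.720, apex=16.953, x_land=90.203, impact vy=-18.229
  bounce: vy ← 0.81·18.229 = 14.765
Arc 3: start y=0.000, vy=14.765 → t=3.013, apex=11.123, x_land=127.116, impact vy=-14.765
  bounce: vy ← 0.81·14.765 = 11.960
Arc 4: start y=0.000, vy=11.960 → t=2.441, apex=7.298, x_land=157.016, impact vy=-11.960
  bounce: vy ← 0.81·11.960 = 9.688
Arc 5: start y=0.000, vy=9.688 → t=1.977, apex=4.788, x_land=181.235, impact vy=-9.688
  bounce: vy ← 0.81·9.688 = 7.847
Arc 6: start y=0.000, vy=7.847 → t=1.601, apex=3.142, x_land=200.852, impact vy=-7.847
  bounce: vy ← 0.81·7.847 = 6.356
Arc 7: start y=0.000, vy=6.356 → t=1.297, apex=2.061, x_land=216.742, impact vy=-6.356
  bounce: vy ← 0.81·6.356 = 5.148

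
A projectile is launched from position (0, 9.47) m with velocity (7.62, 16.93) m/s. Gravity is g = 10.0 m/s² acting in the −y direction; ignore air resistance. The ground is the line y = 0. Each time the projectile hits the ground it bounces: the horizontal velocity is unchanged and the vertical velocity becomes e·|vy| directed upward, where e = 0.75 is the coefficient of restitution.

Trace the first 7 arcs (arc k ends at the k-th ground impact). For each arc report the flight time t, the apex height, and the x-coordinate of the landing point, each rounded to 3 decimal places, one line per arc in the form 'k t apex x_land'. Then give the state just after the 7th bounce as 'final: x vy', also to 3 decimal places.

Arc 1: start y=9.470, vy=16.930 → t=3.875, apex=23.801, x_land=29.526, impact vy=-21.818
  bounce: vy ← 0.75·21.818 = 16.363
Arc 2: start y=0.000, vy=16.363 → t=3.273, apex=13.388, x_land=54.464, impact vy=-16.363
  bounce: vy ← 0.75·16.363 = 12.273
Arc 3: start y=0.000, vy=12.273 → t=2.455, apex=7.531, x_land=73.167, impact vy=-12.273
  bounce: vy ← 0.75·12.273 = 9.204
Arc 4: start y=0.000, vy=9.204 → t=1.841, apex=4.236, x_land=87.195, impact vy=-9.204
  bounce: vy ← 0.75·9.204 = 6.903
Arc 5: start y=0.000, vy=6.903 → t=1.381, apex=2.383, x_land=97.716, impact vy=-6.903
  bounce: vy ← 0.75·6.903 = 5.178
Arc 6: start y=0.000, vy=5.178 → t=1.036, apex=1.340, x_land=105.606, impact vy=-5.178
  bounce: vy ← 0.75·5.178 = 3.883
Arc 7: start y=0.000, vy=3.883 → t=0.777, apex=0.754, x_land=111.524, impact vy=-3.883
  bounce: vy ← 0.75·3.883 = 2.912

1 3.875 23.801 29.526
2 3.273 13.388 54.464
3 2.455 7.531 73.167
4 1.841 4.236 87.195
5 1.381 2.383 97.716
6 1.036 1.340 105.606
7 0.777 0.754 111.524
final: 111.524 2.912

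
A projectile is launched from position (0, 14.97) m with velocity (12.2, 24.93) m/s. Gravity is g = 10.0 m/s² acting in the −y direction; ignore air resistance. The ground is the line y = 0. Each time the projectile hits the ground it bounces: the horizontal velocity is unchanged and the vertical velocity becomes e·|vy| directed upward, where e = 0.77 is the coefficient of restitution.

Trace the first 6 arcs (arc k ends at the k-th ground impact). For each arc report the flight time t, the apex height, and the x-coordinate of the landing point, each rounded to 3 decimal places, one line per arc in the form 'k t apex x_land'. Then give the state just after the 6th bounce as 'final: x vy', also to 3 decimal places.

1 5.528 46.045 67.437
2 4.673 27.300 124.452
3 3.598 16.186 168.354
4 2.771 9.597 202.158
5 2.134 5.690 228.187
6 1.643 3.374 248.229
final: 248.229 6.325

Arc 1: start y=14.970, vy=24.930 → t=5.528, apex=46.045, x_land=67.437, impact vy=-30.346
  bounce: vy ← 0.77·30.346 = 23.367
Arc 2: start y=0.000, vy=23.367 → t=4.673, apex=27.300, x_land=124.452, impact vy=-23.367
  bounce: vy ← 0.77·23.367 = 17.992
Arc 3: start y=0.000, vy=17.992 → t=3.598, apex=16.186, x_land=168.354, impact vy=-17.992
  bounce: vy ← 0.77·17.992 = 13.854
Arc 4: start y=0.000, vy=13.854 → t=2.771, apex=9.597, x_land=202.158, impact vy=-13.854
  bounce: vy ← 0.77·13.854 = 10.668
Arc 5: start y=0.000, vy=10.668 → t=2.134, apex=5.690, x_land=228.187, impact vy=-10.668
  bounce: vy ← 0.77·10.668 = 8.214
Arc 6: start y=0.000, vy=8.214 → t=1.643, apex=3.374, x_land=248.229, impact vy=-8.214
  bounce: vy ← 0.77·8.214 = 6.325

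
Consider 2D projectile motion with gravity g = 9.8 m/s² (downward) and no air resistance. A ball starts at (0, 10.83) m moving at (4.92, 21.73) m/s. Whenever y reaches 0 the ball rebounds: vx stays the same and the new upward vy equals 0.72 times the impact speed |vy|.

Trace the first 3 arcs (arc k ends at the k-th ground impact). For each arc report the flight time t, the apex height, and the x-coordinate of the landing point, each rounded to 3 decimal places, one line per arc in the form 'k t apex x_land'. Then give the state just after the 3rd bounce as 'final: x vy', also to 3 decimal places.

1 4.887 34.921 24.044
2 3.844 18.103 42.958
3 2.768 9.385 56.575
final: 56.575 9.765

Arc 1: start y=10.830, vy=21.730 → t=4.887, apex=34.921, x_land=24.044, impact vy=-26.162
  bounce: vy ← 0.72·26.162 = 18.837
Arc 2: start y=0.000, vy=18.837 → t=3.844, apex=18.103, x_land=42.958, impact vy=-18.837
  bounce: vy ← 0.72·18.837 = 13.562
Arc 3: start y=0.000, vy=13.562 → t=2.768, apex=9.385, x_land=56.575, impact vy=-13.562
  bounce: vy ← 0.72·13.562 = 9.765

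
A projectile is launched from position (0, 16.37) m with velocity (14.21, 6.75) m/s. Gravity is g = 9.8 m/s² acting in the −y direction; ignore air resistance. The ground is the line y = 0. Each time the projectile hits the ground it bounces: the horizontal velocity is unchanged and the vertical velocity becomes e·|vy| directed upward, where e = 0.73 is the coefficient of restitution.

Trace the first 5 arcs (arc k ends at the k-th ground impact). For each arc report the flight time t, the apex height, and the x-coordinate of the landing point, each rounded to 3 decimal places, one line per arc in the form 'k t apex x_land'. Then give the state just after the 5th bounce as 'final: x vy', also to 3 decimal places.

Arc 1: start y=16.370, vy=6.750 → t=2.642, apex=18.695, x_land=37.543, impact vy=-19.142
  bounce: vy ← 0.73·19.142 = 13.974
Arc 2: start y=0.000, vy=13.974 → t=2.852, apex=9.962, x_land=78.067, impact vy=-13.974
  bounce: vy ← 0.73·13.974 = 10.201
Arc 3: start y=0.000, vy=10.201 → t=2.082, apex=5.309, x_land=107.649, impact vy=-10.201
  bounce: vy ← 0.73·10.201 = 7.447
Arc 4: start y=0.000, vy=7.447 → t=1.520, apex=2.829, x_land=129.244, impact vy=-7.447
  bounce: vy ← 0.73·7.447 = 5.436
Arc 5: start y=0.000, vy=5.436 → t=1.109, apex=1.508, x_land=145.008, impact vy=-5.436
  bounce: vy ← 0.73·5.436 = 3.968

1 2.642 18.695 37.543
2 2.852 9.962 78.067
3 2.082 5.309 107.649
4 1.520 2.829 129.244
5 1.109 1.508 145.008
final: 145.008 3.968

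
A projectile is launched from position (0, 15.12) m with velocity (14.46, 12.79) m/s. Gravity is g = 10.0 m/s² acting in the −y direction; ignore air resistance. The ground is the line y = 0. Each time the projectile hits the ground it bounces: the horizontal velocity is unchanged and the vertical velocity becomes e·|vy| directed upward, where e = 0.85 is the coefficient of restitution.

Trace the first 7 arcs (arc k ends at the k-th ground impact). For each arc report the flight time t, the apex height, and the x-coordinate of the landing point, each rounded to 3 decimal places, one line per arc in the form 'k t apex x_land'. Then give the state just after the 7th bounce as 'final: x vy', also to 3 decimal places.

1 3.438 23.299 49.709
2 3.670 16.834 102.773
3 3.119 12.162 147.878
4 2.651 8.787 186.217
5 2.254 6.349 218.805
6 1.916 4.587 246.505
7 1.628 3.314 270.050
final: 270.050 6.920

Arc 1: start y=15.120, vy=12.790 → t=3.438, apex=23.299, x_land=49.709, impact vy=-21.587
  bounce: vy ← 0.85·21.587 = 18.349
Arc 2: start y=0.000, vy=18.349 → t=3.670, apex=16.834, x_land=102.773, impact vy=-18.349
  bounce: vy ← 0.85·18.349 = 15.596
Arc 3: start y=0.000, vy=15.596 → t=3.119, apex=12.162, x_land=147.878, impact vy=-15.596
  bounce: vy ← 0.85·15.596 = 13.257
Arc 4: start y=0.000, vy=13.257 → t=2.651, apex=8.787, x_land=186.217, impact vy=-13.257
  bounce: vy ← 0.85·13.257 = 11.268
Arc 5: start y=0.000, vy=11.268 → t=2.254, apex=6.349, x_land=218.805, impact vy=-11.268
  bounce: vy ← 0.85·11.268 = 9.578
Arc 6: start y=0.000, vy=9.578 → t=1.916, apex=4.587, x_land=246.505, impact vy=-9.578
  bounce: vy ← 0.85·9.578 = 8.141
Arc 7: start y=0.000, vy=8.141 → t=1.628, apex=3.314, x_land=270.050, impact vy=-8.141
  bounce: vy ← 0.85·8.141 = 6.920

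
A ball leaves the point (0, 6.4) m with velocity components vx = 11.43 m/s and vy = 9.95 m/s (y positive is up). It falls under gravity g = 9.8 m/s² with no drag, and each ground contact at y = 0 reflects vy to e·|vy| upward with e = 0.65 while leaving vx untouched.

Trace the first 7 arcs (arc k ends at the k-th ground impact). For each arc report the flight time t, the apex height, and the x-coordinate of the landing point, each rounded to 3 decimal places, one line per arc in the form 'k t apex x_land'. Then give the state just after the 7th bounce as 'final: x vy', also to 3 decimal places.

1 2.544 11.451 29.078
2 1.987 4.838 51.793
3 1.292 2.044 66.558
4 0.840 0.864 76.155
5 0.546 0.365 82.394
6 0.355 0.154 86.448
7 0.231 0.065 89.084
final: 89.084 0.734

Arc 1: start y=6.400, vy=9.950 → t=2.544, apex=11.451, x_land=29.078, impact vy=-14.981
  bounce: vy ← 0.65·14.981 = 9.738
Arc 2: start y=0.000, vy=9.738 → t=1.987, apex=4.838, x_land=51.793, impact vy=-9.738
  bounce: vy ← 0.65·9.738 = 6.330
Arc 3: start y=0.000, vy=6.330 → t=1.292, apex=2.044, x_land=66.558, impact vy=-6.330
  bounce: vy ← 0.65·6.330 = 4.114
Arc 4: start y=0.000, vy=4.114 → t=0.840, apex=0.864, x_land=76.155, impact vy=-4.114
  bounce: vy ← 0.65·4.114 = 2.674
Arc 5: start y=0.000, vy=2.674 → t=0.546, apex=0.365, x_land=82.394, impact vy=-2.674
  bounce: vy ← 0.65·2.674 = 1.738
Arc 6: start y=0.000, vy=1.738 → t=0.355, apex=0.154, x_land=86.448, impact vy=-1.738
  bounce: vy ← 0.65·1.738 = 1.130
Arc 7: start y=0.000, vy=1.130 → t=0.231, apex=0.065, x_land=89.084, impact vy=-1.130
  bounce: vy ← 0.65·1.130 = 0.734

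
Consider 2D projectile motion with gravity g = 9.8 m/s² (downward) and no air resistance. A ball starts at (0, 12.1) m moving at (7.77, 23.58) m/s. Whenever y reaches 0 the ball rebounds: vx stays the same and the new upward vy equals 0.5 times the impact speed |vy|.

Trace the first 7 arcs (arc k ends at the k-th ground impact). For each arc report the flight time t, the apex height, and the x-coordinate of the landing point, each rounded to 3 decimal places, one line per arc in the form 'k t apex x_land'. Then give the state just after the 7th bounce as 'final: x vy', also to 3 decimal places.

1 5.280 40.468 41.025
2 2.874 10.117 63.355
3 1.437 2.529 74.519
4 0.718 0.632 80.102
5 0.359 0.158 82.893
6 0.180 0.040 84.289
7 0.090 0.010 84.986
final: 84.986 0.220

Arc 1: start y=12.100, vy=23.580 → t=5.280, apex=40.468, x_land=41.025, impact vy=-28.163
  bounce: vy ← 0.5·28.163 = 14.082
Arc 2: start y=0.000, vy=14.082 → t=2.874, apex=10.117, x_land=63.355, impact vy=-14.082
  bounce: vy ← 0.5·14.082 = 7.041
Arc 3: start y=0.000, vy=7.041 → t=1.437, apex=2.529, x_land=74.519, impact vy=-7.041
  bounce: vy ← 0.5·7.041 = 3.520
Arc 4: start y=0.000, vy=3.520 → t=0.718, apex=0.632, x_land=80.102, impact vy=-3.520
  bounce: vy ← 0.5·3.520 = 1.760
Arc 5: start y=0.000, vy=1.760 → t=0.359, apex=0.158, x_land=82.893, impact vy=-1.760
  bounce: vy ← 0.5·1.760 = 0.880
Arc 6: start y=0.000, vy=0.880 → t=0.180, apex=0.040, x_land=84.289, impact vy=-0.880
  bounce: vy ← 0.5·0.880 = 0.440
Arc 7: start y=0.000, vy=0.440 → t=0.090, apex=0.010, x_land=84.986, impact vy=-0.440
  bounce: vy ← 0.5·0.440 = 0.220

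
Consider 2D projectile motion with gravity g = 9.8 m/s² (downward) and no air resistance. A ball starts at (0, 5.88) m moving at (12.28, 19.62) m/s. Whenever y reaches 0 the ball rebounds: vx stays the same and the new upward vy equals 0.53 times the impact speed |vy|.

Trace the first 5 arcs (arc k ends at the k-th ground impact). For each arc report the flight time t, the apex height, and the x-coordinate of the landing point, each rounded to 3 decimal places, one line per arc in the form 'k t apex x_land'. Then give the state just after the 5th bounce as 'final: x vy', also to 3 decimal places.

Arc 1: start y=5.880, vy=19.620 → t=4.284, apex=25.520, x_land=52.610, impact vy=-22.365
  bounce: vy ← 0.53·22.365 = 11.853
Arc 2: start y=0.000, vy=11.853 → t=2.419, apex=7.169, x_land=82.316, impact vy=-11.853
  bounce: vy ← 0.53·11.853 = 6.282
Arc 3: start y=0.000, vy=6.282 → t=1.282, apex=2.014, x_land=98.060, impact vy=-6.282
  bounce: vy ← 0.53·6.282 = 3.330
Arc 4: start y=0.000, vy=3.330 → t=0.680, apex=0.566, x_land=106.405, impact vy=-3.330
  bounce: vy ← 0.53·3.330 = 1.765
Arc 5: start y=0.000, vy=1.765 → t=0.360, apex=0.159, x_land=110.827, impact vy=-1.765
  bounce: vy ← 0.53·1.765 = 0.935

1 4.284 25.520 52.610
2 2.419 7.169 82.316
3 1.282 2.014 98.060
4 0.680 0.566 106.405
5 0.360 0.159 110.827
final: 110.827 0.935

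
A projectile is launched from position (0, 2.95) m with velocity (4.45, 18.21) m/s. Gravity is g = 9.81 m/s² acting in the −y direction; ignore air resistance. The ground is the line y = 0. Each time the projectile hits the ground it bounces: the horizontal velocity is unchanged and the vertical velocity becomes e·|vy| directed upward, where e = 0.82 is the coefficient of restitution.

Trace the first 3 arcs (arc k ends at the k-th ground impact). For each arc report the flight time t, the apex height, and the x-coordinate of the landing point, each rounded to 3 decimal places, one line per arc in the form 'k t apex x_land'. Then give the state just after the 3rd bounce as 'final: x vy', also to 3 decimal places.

1 3.868 19.851 17.213
2 3.299 13.348 31.895
3 2.705 8.975 43.934
final: 43.934 10.881

Arc 1: start y=2.950, vy=18.210 → t=3.868, apex=19.851, x_land=17.213, impact vy=-19.735
  bounce: vy ← 0.82·19.735 = 16.183
Arc 2: start y=0.000, vy=16.183 → t=3.299, apex=13.348, x_land=31.895, impact vy=-16.183
  bounce: vy ← 0.82·16.183 = 13.270
Arc 3: start y=0.000, vy=13.270 → t=2.705, apex=8.975, x_land=43.934, impact vy=-13.270
  bounce: vy ← 0.82·13.270 = 10.881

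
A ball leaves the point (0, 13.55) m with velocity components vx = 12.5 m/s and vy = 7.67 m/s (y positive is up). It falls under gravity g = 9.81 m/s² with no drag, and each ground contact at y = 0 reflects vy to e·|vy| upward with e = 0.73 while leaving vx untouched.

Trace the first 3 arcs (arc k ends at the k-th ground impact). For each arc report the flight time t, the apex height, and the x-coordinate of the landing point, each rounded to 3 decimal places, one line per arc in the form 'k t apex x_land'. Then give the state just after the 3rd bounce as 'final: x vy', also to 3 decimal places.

Arc 1: start y=13.550, vy=7.670 → t=2.619, apex=16.548, x_land=32.733, impact vy=-18.019
  bounce: vy ← 0.73·18.019 = 13.154
Arc 2: start y=0.000, vy=13.154 → t=2.682, apex=8.819, x_land=66.254, impact vy=-13.154
  bounce: vy ← 0.73·13.154 = 9.602
Arc 3: start y=0.000, vy=9.602 → t=1.958, apex=4.699, x_land=90.725, impact vy=-9.602
  bounce: vy ← 0.73·9.602 = 7.010

1 2.619 16.548 32.733
2 2.682 8.819 66.254
3 1.958 4.699 90.725
final: 90.725 7.010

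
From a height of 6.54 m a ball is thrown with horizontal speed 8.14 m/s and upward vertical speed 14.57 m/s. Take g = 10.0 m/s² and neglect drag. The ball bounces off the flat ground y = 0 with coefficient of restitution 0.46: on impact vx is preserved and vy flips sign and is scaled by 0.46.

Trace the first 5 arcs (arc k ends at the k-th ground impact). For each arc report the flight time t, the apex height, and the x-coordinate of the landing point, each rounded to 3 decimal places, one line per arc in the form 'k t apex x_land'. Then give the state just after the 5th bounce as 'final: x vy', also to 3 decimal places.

1 3.309 17.154 26.937
2 1.704 3.630 40.809
3 0.784 0.768 47.189
4 0.361 0.163 50.124
5 0.166 0.034 51.475
final: 51.475 0.381

Arc 1: start y=6.540, vy=14.570 → t=3.309, apex=17.154, x_land=26.937, impact vy=-18.523
  bounce: vy ← 0.46·18.523 = 8.520
Arc 2: start y=0.000, vy=8.520 → t=1.704, apex=3.630, x_land=40.809, impact vy=-8.520
  bounce: vy ← 0.46·8.520 = 3.919
Arc 3: start y=0.000, vy=3.919 → t=0.784, apex=0.768, x_land=47.189, impact vy=-3.919
  bounce: vy ← 0.46·3.919 = 1.803
Arc 4: start y=0.000, vy=1.803 → t=0.361, apex=0.163, x_land=50.124, impact vy=-1.803
  bounce: vy ← 0.46·1.803 = 0.829
Arc 5: start y=0.000, vy=0.829 → t=0.166, apex=0.034, x_land=51.475, impact vy=-0.829
  bounce: vy ← 0.46·0.829 = 0.381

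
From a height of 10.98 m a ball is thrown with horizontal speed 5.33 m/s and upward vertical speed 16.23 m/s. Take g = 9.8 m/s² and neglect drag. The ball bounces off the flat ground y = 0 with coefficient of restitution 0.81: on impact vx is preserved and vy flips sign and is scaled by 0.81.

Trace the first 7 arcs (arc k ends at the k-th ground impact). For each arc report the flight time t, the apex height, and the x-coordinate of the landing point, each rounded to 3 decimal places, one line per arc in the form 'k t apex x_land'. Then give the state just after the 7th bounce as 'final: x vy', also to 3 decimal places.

Arc 1: start y=10.980, vy=16.230 → t=3.889, apex=24.419, x_land=20.726, impact vy=-21.877
  bounce: vy ← 0.81·21.877 = 17.721
Arc 2: start y=0.000, vy=17.721 → t=3.616, apex=16.022, x_land=40.002, impact vy=-17.721
  bounce: vy ← 0.81·17.721 = 14.354
Arc 3: start y=0.000, vy=14.354 → t=2.929, apex=10.512, x_land=55.615, impact vy=-14.354
  bounce: vy ← 0.81·14.354 = 11.627
Arc 4: start y=0.000, vy=11.627 → t=2.373, apex=6.897, x_land=68.262, impact vy=-11.627
  bounce: vy ← 0.81·11.627 = 9.418
Arc 5: start y=0.000, vy=9.418 → t=1.922, apex=4.525, x_land=78.506, impact vy=-9.418
  bounce: vy ← 0.81·9.418 = 7.628
Arc 6: start y=0.000, vy=7.628 → t=1.557, apex=2.969, x_land=86.803, impact vy=-7.628
  bounce: vy ← 0.81·7.628 = 6.179
Arc 7: start y=0.000, vy=6.179 → t=1.261, apex=1.948, x_land=93.524, impact vy=-6.179
  bounce: vy ← 0.81·6.179 = 5.005

1 3.889 24.419 20.726
2 3.616 16.022 40.002
3 2.929 10.512 55.615
4 2.373 6.897 68.262
5 1.922 4.525 78.506
6 1.557 2.969 86.803
7 1.261 1.948 93.524
final: 93.524 5.005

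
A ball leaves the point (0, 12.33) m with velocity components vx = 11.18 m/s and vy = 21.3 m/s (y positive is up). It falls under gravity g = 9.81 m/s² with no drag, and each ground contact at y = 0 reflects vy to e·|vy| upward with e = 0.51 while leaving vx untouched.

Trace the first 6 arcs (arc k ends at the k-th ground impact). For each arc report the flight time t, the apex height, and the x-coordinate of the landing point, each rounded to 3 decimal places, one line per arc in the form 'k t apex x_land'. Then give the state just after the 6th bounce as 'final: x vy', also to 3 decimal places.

1 4.860 35.454 54.332
2 2.742 9.222 84.991
3 1.399 2.399 100.627
4 0.713 0.624 108.601
5 0.364 0.162 112.668
6 0.186 0.042 114.742
final: 114.742 0.464

Arc 1: start y=12.330, vy=21.300 → t=4.860, apex=35.454, x_land=54.332, impact vy=-26.374
  bounce: vy ← 0.51·26.374 = 13.451
Arc 2: start y=0.000, vy=13.451 → t=2.742, apex=9.222, x_land=84.991, impact vy=-13.451
  bounce: vy ← 0.51·13.451 = 6.860
Arc 3: start y=0.000, vy=6.860 → t=1.399, apex=2.399, x_land=100.627, impact vy=-6.860
  bounce: vy ← 0.51·6.860 = 3.499
Arc 4: start y=0.000, vy=3.499 → t=0.713, apex=0.624, x_land=108.601, impact vy=-3.499
  bounce: vy ← 0.51·3.499 = 1.784
Arc 5: start y=0.000, vy=1.784 → t=0.364, apex=0.162, x_land=112.668, impact vy=-1.784
  bounce: vy ← 0.51·1.784 = 0.910
Arc 6: start y=0.000, vy=0.910 → t=0.186, apex=0.042, x_land=114.742, impact vy=-0.910
  bounce: vy ← 0.51·0.910 = 0.464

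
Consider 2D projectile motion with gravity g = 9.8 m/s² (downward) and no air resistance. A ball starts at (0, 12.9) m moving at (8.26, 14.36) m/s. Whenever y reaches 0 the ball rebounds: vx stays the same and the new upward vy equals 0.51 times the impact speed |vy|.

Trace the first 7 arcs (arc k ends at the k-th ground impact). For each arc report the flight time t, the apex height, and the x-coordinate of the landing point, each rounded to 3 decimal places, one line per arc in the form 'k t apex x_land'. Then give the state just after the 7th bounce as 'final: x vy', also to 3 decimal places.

Arc 1: start y=12.900, vy=14.360 → t=3.652, apex=23.421, x_land=30.162, impact vy=-21.425
  bounce: vy ← 0.51·21.425 = 10.927
Arc 2: start y=0.000, vy=10.927 → t=2.230, apex=6.092, x_land=48.582, impact vy=-10.927
  bounce: vy ← 0.51·10.927 = 5.573
Arc 3: start y=0.000, vy=5.573 → t=1.137, apex=1.584, x_land=57.976, impact vy=-5.573
  bounce: vy ← 0.51·5.573 = 2.842
Arc 4: start y=0.000, vy=2.842 → t=0.580, apex=0.412, x_land=62.767, impact vy=-2.842
  bounce: vy ← 0.51·2.842 = 1.449
Arc 5: start y=0.000, vy=1.449 → t=0.296, apex=0.107, x_land=65.210, impact vy=-1.449
  bounce: vy ← 0.51·1.449 = 0.739
Arc 6: start y=0.000, vy=0.739 → t=0.151, apex=0.028, x_land=66.456, impact vy=-0.739
  bounce: vy ← 0.51·0.739 = 0.377
Arc 7: start y=0.000, vy=0.377 → t=0.077, apex=0.007, x_land=67.092, impact vy=-0.377
  bounce: vy ← 0.51·0.377 = 0.192

1 3.652 23.421 30.162
2 2.230 6.092 48.582
3 1.137 1.584 57.976
4 0.580 0.412 62.767
5 0.296 0.107 65.210
6 0.151 0.028 66.456
7 0.077 0.007 67.092
final: 67.092 0.192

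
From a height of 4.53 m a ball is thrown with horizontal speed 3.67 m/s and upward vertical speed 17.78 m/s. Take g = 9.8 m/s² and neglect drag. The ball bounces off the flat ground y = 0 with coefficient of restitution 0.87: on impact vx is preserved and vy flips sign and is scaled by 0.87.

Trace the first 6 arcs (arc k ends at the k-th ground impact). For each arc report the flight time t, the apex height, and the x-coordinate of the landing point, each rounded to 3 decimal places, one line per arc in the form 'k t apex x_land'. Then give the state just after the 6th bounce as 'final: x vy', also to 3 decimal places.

Arc 1: start y=4.530, vy=17.780 → t=3.868, apex=20.659, x_land=14.194, impact vy=-20.123
  bounce: vy ← 0.87·20.123 = 17.507
Arc 2: start y=0.000, vy=17.507 → t=3.573, apex=15.637, x_land=27.306, impact vy=-17.507
  bounce: vy ← 0.87·17.507 = 15.231
Arc 3: start y=0.000, vy=15.231 → t=3.108, apex=11.835, x_land=38.714, impact vy=-15.231
  bounce: vy ← 0.87·15.231 = 13.251
Arc 4: start y=0.000, vy=13.251 → t=2.704, apex=8.958, x_land=48.638, impact vy=-13.251
  bounce: vy ← 0.87·13.251 = 11.528
Arc 5: start y=0.000, vy=11.528 → t=2.353, apex=6.781, x_land=57.273, impact vy=-11.528
  bounce: vy ← 0.87·11.528 = 10.029
Arc 6: start y=0.000, vy=10.029 → t=2.047, apex=5.132, x_land=64.784, impact vy=-10.029
  bounce: vy ← 0.87·10.029 = 8.726

1 3.868 20.659 14.194
2 3.573 15.637 27.306
3 3.108 11.835 38.714
4 2.704 8.958 48.638
5 2.353 6.781 57.273
6 2.047 5.132 64.784
final: 64.784 8.726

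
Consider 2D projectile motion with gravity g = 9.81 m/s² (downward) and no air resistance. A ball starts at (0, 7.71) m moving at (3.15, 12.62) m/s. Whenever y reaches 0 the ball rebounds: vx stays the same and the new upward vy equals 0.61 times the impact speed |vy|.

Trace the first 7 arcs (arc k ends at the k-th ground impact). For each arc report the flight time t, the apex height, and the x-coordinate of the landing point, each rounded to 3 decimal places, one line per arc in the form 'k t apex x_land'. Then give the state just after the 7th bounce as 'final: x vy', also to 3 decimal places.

Arc 1: start y=7.710, vy=12.620 → t=3.083, apex=15.827, x_land=9.711, impact vy=-17.622
  bounce: vy ← 0.61·17.622 = 10.749
Arc 2: start y=0.000, vy=10.749 → t=2.192, apex=5.889, x_land=16.614, impact vy=-10.749
  bounce: vy ← 0.61·10.749 = 6.557
Arc 3: start y=0.000, vy=6.557 → t=1.337, apex=2.191, x_land=20.825, impact vy=-6.557
  bounce: vy ← 0.61·6.557 = 4.000
Arc 4: start y=0.000, vy=4.000 → t=0.815, apex=0.815, x_land=23.394, impact vy=-4.000
  bounce: vy ← 0.61·4.000 = 2.440
Arc 5: start y=0.000, vy=2.440 → t=0.497, apex=0.303, x_land=24.961, impact vy=-2.440
  bounce: vy ← 0.61·2.440 = 1.488
Arc 6: start y=0.000, vy=1.488 → t=0.303, apex=0.113, x_land=25.916, impact vy=-1.488
  bounce: vy ← 0.61·1.488 = 0.908
Arc 7: start y=0.000, vy=0.908 → t=0.185, apex=0.042, x_land=26.500, impact vy=-0.908
  bounce: vy ← 0.61·0.908 = 0.554

1 3.083 15.827 9.711
2 2.192 5.889 16.614
3 1.337 2.191 20.825
4 0.815 0.815 23.394
5 0.497 0.303 24.961
6 0.303 0.113 25.916
7 0.185 0.042 26.500
final: 26.500 0.554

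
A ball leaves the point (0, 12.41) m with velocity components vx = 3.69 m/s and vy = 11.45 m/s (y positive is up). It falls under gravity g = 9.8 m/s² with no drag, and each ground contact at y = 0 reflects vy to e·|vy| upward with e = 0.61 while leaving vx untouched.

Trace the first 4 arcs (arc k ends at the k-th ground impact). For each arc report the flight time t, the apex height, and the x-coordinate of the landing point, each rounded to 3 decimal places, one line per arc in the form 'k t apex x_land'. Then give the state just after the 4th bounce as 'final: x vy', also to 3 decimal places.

Arc 1: start y=12.410, vy=11.450 → t=3.143, apex=19.099, x_land=11.596, impact vy=-19.348
  bounce: vy ← 0.61·19.348 = 11.802
Arc 2: start y=0.000, vy=11.802 → t=2.409, apex=7.107, x_land=20.484, impact vy=-11.802
  bounce: vy ← 0.61·11.802 = 7.199
Arc 3: start y=0.000, vy=7.199 → t=1.469, apex=2.644, x_land=25.906, impact vy=-7.199
  bounce: vy ← 0.61·7.199 = 4.392
Arc 4: start y=0.000, vy=4.392 → t=0.896, apex=0.984, x_land=29.213, impact vy=-4.392
  bounce: vy ← 0.61·4.392 = 2.679

1 3.143 19.099 11.596
2 2.409 7.107 20.484
3 1.469 2.644 25.906
4 0.896 0.984 29.213
final: 29.213 2.679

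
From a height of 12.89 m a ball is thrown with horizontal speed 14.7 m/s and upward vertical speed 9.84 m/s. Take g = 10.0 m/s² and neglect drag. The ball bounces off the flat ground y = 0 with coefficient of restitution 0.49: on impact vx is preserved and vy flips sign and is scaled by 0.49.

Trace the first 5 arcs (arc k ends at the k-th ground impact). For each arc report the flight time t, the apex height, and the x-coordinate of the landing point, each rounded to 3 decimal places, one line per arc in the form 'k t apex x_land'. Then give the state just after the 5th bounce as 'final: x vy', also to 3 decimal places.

Arc 1: start y=12.890, vy=9.840 → t=2.867, apex=17.731, x_land=42.147, impact vy=-18.832
  bounce: vy ← 0.49·18.832 = 9.227
Arc 2: start y=0.000, vy=9.227 → t=1.845, apex=4.257, x_land=69.276, impact vy=-9.227
  bounce: vy ← 0.49·9.227 = 4.521
Arc 3: start y=0.000, vy=4.521 → t=0.904, apex=1.022, x_land=82.569, impact vy=-4.521
  bounce: vy ← 0.49·4.521 = 2.216
Arc 4: start y=0.000, vy=2.216 → t=0.443, apex=0.245, x_land=89.082, impact vy=-2.216
  bounce: vy ← 0.49·2.216 = 1.086
Arc 5: start y=0.000, vy=1.086 → t=0.217, apex=0.059, x_land=92.274, impact vy=-1.086
  bounce: vy ← 0.49·1.086 = 0.532

1 2.867 17.731 42.147
2 1.845 4.257 69.276
3 0.904 1.022 82.569
4 0.443 0.245 89.082
5 0.217 0.059 92.274
final: 92.274 0.532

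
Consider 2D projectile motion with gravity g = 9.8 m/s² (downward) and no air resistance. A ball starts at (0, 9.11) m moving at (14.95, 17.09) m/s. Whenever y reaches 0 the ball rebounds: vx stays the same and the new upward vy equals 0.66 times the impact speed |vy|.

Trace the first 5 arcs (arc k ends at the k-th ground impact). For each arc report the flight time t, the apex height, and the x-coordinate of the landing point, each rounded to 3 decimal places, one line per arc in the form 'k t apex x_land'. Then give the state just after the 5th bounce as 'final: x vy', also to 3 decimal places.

1 3.958 24.011 59.165
2 2.922 10.459 102.850
3 1.929 4.556 131.681
4 1.273 1.985 150.710
5 0.840 0.865 163.269
final: 163.269 2.717

Arc 1: start y=9.110, vy=17.090 → t=3.958, apex=24.011, x_land=59.165, impact vy=-21.694
  bounce: vy ← 0.66·21.694 = 14.318
Arc 2: start y=0.000, vy=14.318 → t=2.922, apex=10.459, x_land=102.850, impact vy=-14.318
  bounce: vy ← 0.66·14.318 = 9.450
Arc 3: start y=0.000, vy=9.450 → t=1.929, apex=4.556, x_land=131.681, impact vy=-9.450
  bounce: vy ← 0.66·9.450 = 6.237
Arc 4: start y=0.000, vy=6.237 → t=1.273, apex=1.985, x_land=150.710, impact vy=-6.237
  bounce: vy ← 0.66·6.237 = 4.116
Arc 5: start y=0.000, vy=4.116 → t=0.840, apex=0.865, x_land=163.269, impact vy=-4.116
  bounce: vy ← 0.66·4.116 = 2.717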